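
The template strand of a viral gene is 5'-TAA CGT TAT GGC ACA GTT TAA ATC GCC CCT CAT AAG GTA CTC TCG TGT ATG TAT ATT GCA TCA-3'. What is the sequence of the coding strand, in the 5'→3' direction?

The coding strand is complementary and antiparallel to the template: take the complement (A↔T, G↔C) and reverse.

5'-TGATGCAATATACATACACGAGAGTACCTTATGAGGGGCGATTTAAACTGTGCCATAACGTTA-3'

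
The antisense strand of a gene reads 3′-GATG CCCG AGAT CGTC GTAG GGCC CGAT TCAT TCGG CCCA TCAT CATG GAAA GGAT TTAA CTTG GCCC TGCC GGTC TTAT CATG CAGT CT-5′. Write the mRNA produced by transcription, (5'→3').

5′-CUACGGGCUCUAGCAGCAUCCCGGGCUAAGUAAGCCGGGUAGUAGUACCUUUCCUAAAUUGAACCGGGACGGCCAGAAUAGUACGUCAGA-3′

Reading the template 3'→5' as shown, RNA polymerase pairs each base (A→U, T→A, G↔C) to build mRNA 5'→3' directly.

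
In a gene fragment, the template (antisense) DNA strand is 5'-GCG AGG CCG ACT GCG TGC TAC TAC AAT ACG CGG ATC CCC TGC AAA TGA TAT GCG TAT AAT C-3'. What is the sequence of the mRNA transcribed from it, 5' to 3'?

The mRNA has the sequence of the coding strand (reverse complement of the template) with T→U. Reverse complement of GCGAGGCCGACTGCGTGCTACTACAATACGCGGATCCCCTGCAAATGATATGCGTATAATC is GATTATACGCATATCATTTGCAGGGGATCCGCGTATTGTAGTAGCACGCAGTCGGCCTCGC; then T→U.

5'-GAUUAUACGCAUAUCAUUUGCAGGGGAUCCGCGUAUUGUAGUAGCACGCAGUCGGCCUCGC-3'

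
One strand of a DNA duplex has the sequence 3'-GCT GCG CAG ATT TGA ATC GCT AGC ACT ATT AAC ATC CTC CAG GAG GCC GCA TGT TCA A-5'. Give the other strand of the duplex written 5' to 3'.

5′-CGACGCGTCTAAACTTAGCGATCGTGATAATTGTAGGAGGTCCTCCGGCGTACAAGTT-3′

The strand is given 3'→5', so its complement runs 5'→3' in the same left-to-right order: pair each base A↔T, G↔C.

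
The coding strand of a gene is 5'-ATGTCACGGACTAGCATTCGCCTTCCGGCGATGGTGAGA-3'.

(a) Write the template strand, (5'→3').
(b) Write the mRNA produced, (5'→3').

(a) 5'-TCTCACCATCGCCGGAAGGCGAATGCTAGTCCGTGACAT-3'
(b) 5'-AUGUCACGGACUAGCAUUCGCCUUCCGGCGAUGGUGAGA-3'

(a) The template strand is the reverse complement of the coding strand: complement TACAGTGCCTGATCGTAAGCGGAAGGCCGCTACCACTCT, then reverse.
(b) mRNA matches the coding strand with T→U.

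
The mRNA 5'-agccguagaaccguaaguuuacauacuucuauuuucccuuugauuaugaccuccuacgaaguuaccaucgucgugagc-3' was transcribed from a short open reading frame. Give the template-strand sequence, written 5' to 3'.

5'-GCTCACGACGATGGTAACTTCGTAGGAGGTCATAATCAAAGGGAAAATAGAAGTATGTAAACTTACGGTTCTACGGCT-3'

Replace U with T to get the coding DNA strand: AGCCGTAGAACCGTAAGTTTACATACTTCTATTTTCCCTTTGATTATGACCTCCTACGAAGTTACCATCGTCGTGAGC. The template strand is its reverse complement (complement TCGGCATCTTGGCATTCAAATGTATGAAGATAAAAGGGAAACTAATACTGGAGGATGCTTCAATGGTAGCAGCACTCG, then reverse).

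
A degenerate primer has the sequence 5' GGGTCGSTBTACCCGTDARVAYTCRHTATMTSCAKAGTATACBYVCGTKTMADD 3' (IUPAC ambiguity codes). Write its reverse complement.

5'-HHTKAMACGBRVGTATACTMTGSAKATADYGARTBYTHACGGGTAVASCGACCC-3'

Standard pairs A↔T, G↔C; ambiguity codes pair R↔Y, M↔K, S↔S, B↔V, D↔H. Complement (CCCAGCSAVATGGGCAHTYBTRAGYDATAKASGTMTCATATGVRBGCAMAKTHH), then reverse for 5'→3'.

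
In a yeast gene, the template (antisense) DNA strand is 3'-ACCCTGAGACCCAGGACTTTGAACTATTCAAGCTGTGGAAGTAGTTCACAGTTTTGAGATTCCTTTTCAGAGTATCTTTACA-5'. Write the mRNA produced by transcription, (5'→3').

5'-UGGGACUCUGGGUCCUGAAACUUGAUAAGUUCGACACCUUCAUCAAGUGUCAAAACUCUAAGGAAAAGUCUCAUAGAAAUGU-3'

Reading the template 3'→5' as shown, RNA polymerase pairs each base (A→U, T→A, G↔C) to build mRNA 5'→3' directly.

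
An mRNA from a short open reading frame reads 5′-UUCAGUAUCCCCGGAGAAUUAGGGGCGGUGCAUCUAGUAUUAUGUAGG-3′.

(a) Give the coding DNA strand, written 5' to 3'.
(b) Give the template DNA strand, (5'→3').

(a) 5'-TTCAGTATCCCCGGAGAATTAGGGGCGGTGCATCTAGTATTATGTAGG-3'
(b) 5′-CCTACATAATACTAGATGCACCGCCCCTAATTCTCCGGGGATACTGAA-3′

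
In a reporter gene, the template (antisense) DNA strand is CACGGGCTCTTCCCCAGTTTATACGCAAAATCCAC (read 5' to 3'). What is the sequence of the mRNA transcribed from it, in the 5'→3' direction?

RNA polymerase reads the template 3'→5' and synthesizes mRNA 5'→3' by base-pairing (A→U, T→A, G↔C). The complement of the template is GTGCCCGAGAAGGGGTCAAATATGCGTTTTAGGTG; antiparallel, so 5'→3' the coding strand is GTGGATTTTGCGTATAAACTGGGGAAGAGCCCGTG. Replace T with U for the mRNA.

5'-GUGGAUUUUGCGUAUAAACUGGGGAAGAGCCCGUG-3'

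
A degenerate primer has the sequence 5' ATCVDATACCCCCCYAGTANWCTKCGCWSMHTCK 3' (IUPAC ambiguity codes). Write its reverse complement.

5′-MGADKSWGCGMAGWNTACTRGGGGGGTATHBGAT-3′

Standard pairs A↔T, G↔C; ambiguity codes pair Y↔R, M↔K, W↔W, S↔S, D↔H, V↔B, N↔N. Complement (TAGBHTATGGGGGGRTCATNWGAMGCGWSKDAGM), then reverse for 5'→3'.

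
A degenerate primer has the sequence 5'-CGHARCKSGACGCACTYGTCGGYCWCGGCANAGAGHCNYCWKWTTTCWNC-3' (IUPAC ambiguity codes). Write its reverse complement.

5'-GNWGAAAWMWGRNGDCTCTNTGCCGWGRCCGACRAGTGCGTCSMGYTDCG-3'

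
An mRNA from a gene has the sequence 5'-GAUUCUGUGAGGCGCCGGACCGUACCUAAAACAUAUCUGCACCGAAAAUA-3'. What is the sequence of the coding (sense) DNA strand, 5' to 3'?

The coding DNA strand has the same 5'→3' sequence as the mRNA with U replaced by T.

5'-GATTCTGTGAGGCGCCGGACCGTACCTAAAACATATCTGCACCGAAAATA-3'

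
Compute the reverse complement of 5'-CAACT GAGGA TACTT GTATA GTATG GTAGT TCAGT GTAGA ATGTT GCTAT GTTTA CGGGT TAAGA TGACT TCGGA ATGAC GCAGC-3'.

5'-GCTGCGTCATTCCGAAGTCATCTTAACCCGTAAACATAGCAACATTCTACACTGAACTACCATACTATACAAGTATCCTCAGTTG-3'

Complement each base (A↔T, G↔C): GTTGACTCCTATGAACATATCATACCATCAAGTCACATCTTACAACGATACAAATGCCCAATTCTACTGAAGCCTTACTGCGTCG. Then reverse.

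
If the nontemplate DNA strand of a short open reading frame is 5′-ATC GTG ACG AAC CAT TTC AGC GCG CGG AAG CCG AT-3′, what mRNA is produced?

mRNA has the coding-strand sequence with U in place of T.

5'-AUCGUGACGAACCAUUUCAGCGCGCGGAAGCCGAU-3'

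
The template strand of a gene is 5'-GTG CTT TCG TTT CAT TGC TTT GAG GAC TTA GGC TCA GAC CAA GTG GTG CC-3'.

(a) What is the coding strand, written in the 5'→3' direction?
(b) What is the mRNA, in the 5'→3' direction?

(a) 5'-GGCACCACTTGGTCTGAGCCTAAGTCCTCAAAGCAATGAAACGAAAGCAC-3'
(b) 5'-GGCACCACUUGGUCUGAGCCUAAGUCCUCAAAGCAAUGAAACGAAAGCAC-3'

(a) The coding strand is the reverse complement of the template: complement CACGAAAGCAAAGTAACGAAACTCCTGAATCCGAGTCTGGTTCACCACGG, then reverse.
(b) mRNA has the coding-strand sequence with T→U.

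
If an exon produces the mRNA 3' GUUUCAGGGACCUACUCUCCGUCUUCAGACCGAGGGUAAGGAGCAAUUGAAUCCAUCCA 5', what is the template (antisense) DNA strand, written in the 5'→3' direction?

Written 5'→3' the mRNA is ACCUACCUAAGUUAACGAGGAAUGGGAGCCAGACUUCUGCCUCUCAUCCAGGGACUUUG, so the coding DNA strand is ACCTACCTAAGTTAACGAGGAATGGGAGCCAGACTTCTGCCTCTCATCCAGGGACTTTG. The template is its reverse complement.

5'-CAAAGTCCCTGGATGAGAGGCAGAAGTCTGGCTCCCATTCCTCGTTAACTTAGGTAGGT-3'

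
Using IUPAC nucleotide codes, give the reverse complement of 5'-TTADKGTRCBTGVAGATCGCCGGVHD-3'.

Standard pairs A↔T, G↔C; ambiguity codes pair R↔Y, K↔M, B↔V, D↔H. Complement (AATHMCAYGVACBTCTAGCGGCCBDH), then reverse for 5'→3'.

5'-HDBCCGGCGATCTBCAVGYACMHTAA-3'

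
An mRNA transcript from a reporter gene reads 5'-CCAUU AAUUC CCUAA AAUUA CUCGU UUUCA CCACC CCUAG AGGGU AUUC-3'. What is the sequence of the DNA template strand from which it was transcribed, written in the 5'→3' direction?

5′-GAATACCCTCTAGGGGTGGTGAAAACGAGTAATTTTAGGGAATTAATGG-3′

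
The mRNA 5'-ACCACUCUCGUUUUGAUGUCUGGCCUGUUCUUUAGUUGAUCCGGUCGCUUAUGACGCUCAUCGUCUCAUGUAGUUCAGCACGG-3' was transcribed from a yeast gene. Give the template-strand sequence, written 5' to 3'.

Replace U with T to get the coding DNA strand: ACCACTCTCGTTTTGATGTCTGGCCTGTTCTTTAGTTGATCCGGTCGCTTATGACGCTCATCGTCTCATGTAGTTCAGCACGG. The template strand is its reverse complement (complement TGGTGAGAGCAAAACTACAGACCGGACAAGAAATCAACTAGGCCAGCGAATACTGCGAGTAGCAGAGTACATCAAGTCGTGCC, then reverse).

5'-CCGTGCTGAACTACATGAGACGATGAGCGTCATAAGCGACCGGATCAACTAAAGAACAGGCCAGACATCAAAACGAGAGTGGT-3'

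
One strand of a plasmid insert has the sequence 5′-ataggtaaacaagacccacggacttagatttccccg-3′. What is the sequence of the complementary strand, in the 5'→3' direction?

Pairing A↔T and G↔C gives TATCCATTTGTTCTGGGTGCCTGAATCTAAAGGGGC, running 3'→5'. Reverse for the 5'→3' convention.

5'-CGGGGAAATCTAAGTCCGTGGGTCTTGTTTACCTAT-3'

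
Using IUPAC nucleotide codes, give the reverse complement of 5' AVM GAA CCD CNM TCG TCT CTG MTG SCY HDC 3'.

Standard pairs A↔T, G↔C; ambiguity codes pair Y↔R, M↔K, S↔S, D↔H, V↔B, N↔N. Complement (TBKCTTGGHGNKAGCAGAGACKACSGRDHG), then reverse for 5'→3'.

5′-GHDRGSCAKCAGAGACGAKNGHGGTTCKBT-3′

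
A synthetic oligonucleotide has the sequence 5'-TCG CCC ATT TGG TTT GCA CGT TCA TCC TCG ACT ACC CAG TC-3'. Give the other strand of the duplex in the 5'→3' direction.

5'-GACTGGGTAGTCGAGGATGAACGTGCAAACCAAATGGGCGA-3'

The complement of TCGCCCATTTGGTTTGCACGTTCATCCTCGACTACCCAGTC is AGCGGGTAAACCAAACGTGCAAGTAGGAGCTGATGGGTCAG (A↔T, G↔C). DNA strands are antiparallel, so the complementary strand runs 3'→5'; reversing gives the 5'→3' form.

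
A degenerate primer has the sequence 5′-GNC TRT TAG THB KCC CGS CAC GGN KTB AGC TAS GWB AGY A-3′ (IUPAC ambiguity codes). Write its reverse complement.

5'-TRCTVWCSTAGCTVAMNCCGTGSCGGGMVDACTAAYAGNC-3'

Standard pairs A↔T, G↔C; ambiguity codes pair R↔Y, K↔M, W↔W, S↔S, B↔V, H↔D, N↔N. Complement (CNGAYAATCADVMGGGCSGTGCCNMAVTCGATSCWVTCRT), then reverse for 5'→3'.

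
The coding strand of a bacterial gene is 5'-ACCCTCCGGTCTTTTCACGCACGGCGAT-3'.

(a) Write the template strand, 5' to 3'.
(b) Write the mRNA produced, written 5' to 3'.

(a) The template strand is the reverse complement of the coding strand: complement TGGGAGGCCAGAAAAGTGCGTGCCGCTA, then reverse.
(b) mRNA matches the coding strand with T→U.

(a) 5'-ATCGCCGTGCGTGAAAAGACCGGAGGGT-3'
(b) 5′-ACCCUCCGGUCUUUUCACGCACGGCGAU-3′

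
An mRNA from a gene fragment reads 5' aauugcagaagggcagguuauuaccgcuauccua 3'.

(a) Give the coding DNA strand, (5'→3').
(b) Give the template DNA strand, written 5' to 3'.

(a) 5′-AATTGCAGAAGGGCAGGTTATTACCGCTATCCTA-3′
(b) 5'-TAGGATAGCGGTAATAACCTGCCCTTCTGCAATT-3'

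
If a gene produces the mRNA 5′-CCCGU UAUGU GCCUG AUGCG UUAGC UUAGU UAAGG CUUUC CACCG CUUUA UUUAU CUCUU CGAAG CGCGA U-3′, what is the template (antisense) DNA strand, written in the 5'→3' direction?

Replace U with T to get the coding DNA strand: CCCGTTATGTGCCTGATGCGTTAGCTTAGTTAAGGCTTTCCACCGCTTTATTTATCTCTTCGAAGCGCGAT. The template strand is its reverse complement (complement GGGCAATACACGGACTACGCAATCGAATCAATTCCGAAAGGTGGCGAAATAAATAGAGAAGCTTCGCGCTA, then reverse).

5'-ATCGCGCTTCGAAGAGATAAATAAAGCGGTGGAAAGCCTTAACTAAGCTAACGCATCAGGCACATAACGGG-3'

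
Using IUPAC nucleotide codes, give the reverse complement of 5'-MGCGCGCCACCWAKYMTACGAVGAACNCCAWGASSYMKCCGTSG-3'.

Standard pairs A↔T, G↔C; ambiguity codes pair Y↔R, M↔K, W↔W, S↔S, V↔B, N↔N. Complement (KCGCGCGGTGGWTMRKATGCTBCTTGNGGTWCTSSRKMGGCASC), then reverse for 5'→3'.

5′-CSACGGMKRSSTCWTGGNGTTCBTCGTAKRMTWGGTGGCGCGCK-3′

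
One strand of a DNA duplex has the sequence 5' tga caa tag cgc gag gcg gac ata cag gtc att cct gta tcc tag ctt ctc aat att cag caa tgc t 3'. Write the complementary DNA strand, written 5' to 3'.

Pairing A↔T and G↔C gives ACTGTTATCGCGCTCCGCCTGTATGTCCAGTAAGGACATAGGATCGAAGAGTTATAAGTCGTTACGA, running 3'→5'. Reverse for the 5'→3' convention.

5'-AGCATTGCTGAATATTGAGAAGCTAGGATACAGGAATGACCTGTATGTCCGCCTCGCGCTATTGTCA-3'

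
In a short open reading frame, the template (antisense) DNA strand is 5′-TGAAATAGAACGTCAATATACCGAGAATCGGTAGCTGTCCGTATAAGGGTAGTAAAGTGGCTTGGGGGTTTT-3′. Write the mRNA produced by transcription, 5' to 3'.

5'-AAAACCCCCAAGCCACUUUACUACCCUUAUACGGACAGCUACCGAUUCUCGGUAUAUUGACGUUCUAUUUCA-3'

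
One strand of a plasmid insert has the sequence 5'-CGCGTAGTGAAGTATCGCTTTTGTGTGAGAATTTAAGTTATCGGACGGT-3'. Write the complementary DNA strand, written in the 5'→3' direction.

The complement of CGCGTAGTGAAGTATCGCTTTTGTGTGAGAATTTAAGTTATCGGACGGT is GCGCATCACTTCATAGCGAAAACACACTCTTAAATTCAATAGCCTGCCA (A↔T, G↔C). DNA strands are antiparallel, so the complementary strand runs 3'→5'; reversing gives the 5'→3' form.

5'-ACCGTCCGATAACTTAAATTCTCACACAAAAGCGATACTTCACTACGCG-3'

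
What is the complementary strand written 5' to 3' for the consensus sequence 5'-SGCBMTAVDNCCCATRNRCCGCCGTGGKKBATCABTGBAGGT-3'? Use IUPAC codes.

Standard pairs A↔T, G↔C; ambiguity codes pair R↔Y, M↔K, S↔S, B↔V, D↔H, N↔N. Complement (SCGVKATBHNGGGTAYNYGGCGGCACCMMVTAGTVACVTCCA), then reverse for 5'→3'.

5'-ACCTVCAVTGATVMMCCACGGCGGYNYATGGGNHBTAKVGCS-3'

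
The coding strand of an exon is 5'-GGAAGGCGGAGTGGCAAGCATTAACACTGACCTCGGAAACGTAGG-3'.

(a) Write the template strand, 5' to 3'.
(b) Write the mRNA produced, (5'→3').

(a) 5'-CCTACGTTTCCGAGGTCAGTGTTAATGCTTGCCACTCCGCCTTCC-3'
(b) 5'-GGAAGGCGGAGUGGCAAGCAUUAACACUGACCUCGGAAACGUAGG-3'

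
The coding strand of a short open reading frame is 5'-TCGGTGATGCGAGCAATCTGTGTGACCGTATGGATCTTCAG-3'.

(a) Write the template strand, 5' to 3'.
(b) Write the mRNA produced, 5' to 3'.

(a) 5'-CTGAAGATCCATACGGTCACACAGATTGCTCGCATCACCGA-3'
(b) 5'-UCGGUGAUGCGAGCAAUCUGUGUGACCGUAUGGAUCUUCAG-3'

(a) The template strand is the reverse complement of the coding strand: complement AGCCACTACGCTCGTTAGACACACTGGCATACCTAGAAGTC, then reverse.
(b) mRNA matches the coding strand with T→U.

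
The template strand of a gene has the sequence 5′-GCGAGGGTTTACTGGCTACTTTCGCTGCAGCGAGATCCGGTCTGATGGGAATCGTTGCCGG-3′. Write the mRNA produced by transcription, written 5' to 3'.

RNA polymerase reads the template 3'→5' and synthesizes mRNA 5'→3' by base-pairing (A→U, T→A, G↔C). The complement of the template is CGCTCCCAAATGACCGATGAAAGCGACGTCGCTCTAGGCCAGACTACCCTTAGCAACGGCC; antiparallel, so 5'→3' the coding strand is CCGGCAACGATTCCCATCAGACCGGATCTCGCTGCAGCGAAAGTAGCCAGTAAACCCTCGC. Replace T with U for the mRNA.

5'-CCGGCAACGAUUCCCAUCAGACCGGAUCUCGCUGCAGCGAAAGUAGCCAGUAAACCCUCGC-3'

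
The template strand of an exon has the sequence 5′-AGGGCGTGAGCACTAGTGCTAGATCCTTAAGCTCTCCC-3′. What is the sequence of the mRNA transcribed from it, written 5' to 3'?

5'-GGGAGAGCUUAAGGAUCUAGCACUAGUGCUCACGCCCU-3'

RNA polymerase reads the template 3'→5' and synthesizes mRNA 5'→3' by base-pairing (A→U, T→A, G↔C). The complement of the template is TCCCGCACTCGTGATCACGATCTAGGAATTCGAGAGGG; antiparallel, so 5'→3' the coding strand is GGGAGAGCTTAAGGATCTAGCACTAGTGCTCACGCCCT. Replace T with U for the mRNA.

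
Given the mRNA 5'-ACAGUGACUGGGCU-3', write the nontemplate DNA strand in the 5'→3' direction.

The coding DNA strand has the same 5'→3' sequence as the mRNA with U replaced by T.

5'-ACAGTGACTGGGCT-3'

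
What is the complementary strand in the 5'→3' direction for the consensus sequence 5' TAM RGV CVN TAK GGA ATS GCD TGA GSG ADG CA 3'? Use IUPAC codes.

5'-TGCHTCSCTCAHGCSATTCCMTANBGBCYKTA-3'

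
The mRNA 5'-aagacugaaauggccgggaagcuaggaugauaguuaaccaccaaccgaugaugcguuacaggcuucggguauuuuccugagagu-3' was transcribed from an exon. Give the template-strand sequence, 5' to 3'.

5'-ACTCTCAGGAAAATACCCGAAGCCTGTAACGCATCATCGGTTGGTGGTTAACTATCATCCTAGCTTCCCGGCCATTTCAGTCTT-3'

Replace U with T to get the coding DNA strand: AAGACTGAAATGGCCGGGAAGCTAGGATGATAGTTAACCACCAACCGATGATGCGTTACAGGCTTCGGGTATTTTCCTGAGAGT. The template strand is its reverse complement (complement TTCTGACTTTACCGGCCCTTCGATCCTACTATCAATTGGTGGTTGGCTACTACGCAATGTCCGAAGCCCATAAAAGGACTCTCA, then reverse).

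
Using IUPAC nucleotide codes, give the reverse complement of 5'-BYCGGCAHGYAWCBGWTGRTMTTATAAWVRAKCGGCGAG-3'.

5'-CTCGCCGMTYBWTTATAAKAYCAWCVGWTRCDTGCCGRV-3'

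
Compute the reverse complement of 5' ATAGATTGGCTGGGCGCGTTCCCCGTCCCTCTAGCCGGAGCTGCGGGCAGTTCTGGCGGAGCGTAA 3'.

Complement each base (A↔T, G↔C): TATCTAACCGACCCGCGCAAGGGGCAGGGAGATCGGCCTCGACGCCCGTCAAGACCGCCTCGCATT. Then reverse.

5'-TTACGCTCCGCCAGAACTGCCCGCAGCTCCGGCTAGAGGGACGGGGAACGCGCCCAGCCAATCTAT-3'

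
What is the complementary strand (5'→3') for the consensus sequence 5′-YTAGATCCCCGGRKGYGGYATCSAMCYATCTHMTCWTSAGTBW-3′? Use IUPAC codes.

Standard pairs A↔T, G↔C; ambiguity codes pair R↔Y, M↔K, W↔W, S↔S, B↔V, H↔D. Complement (RATCTAGGGGCCYMCRCCRTAGSTKGRTAGADKAGWASTCAVW), then reverse for 5'→3'.

5'-WVACTSAWGAKDAGATRGKTSGATRCCRCMYCCGGGGATCTAR-3'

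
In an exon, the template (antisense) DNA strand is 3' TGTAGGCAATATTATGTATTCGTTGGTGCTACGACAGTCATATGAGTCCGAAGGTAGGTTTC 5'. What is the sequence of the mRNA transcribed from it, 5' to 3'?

Reading the template 3'→5' as shown, RNA polymerase pairs each base (A→U, T→A, G↔C) to build mRNA 5'→3' directly.

5'-ACAUCCGUUAUAAUACAUAAGCAACCACGAUGCUGUCAGUAUACUCAGGCUUCCAUCCAAAG-3'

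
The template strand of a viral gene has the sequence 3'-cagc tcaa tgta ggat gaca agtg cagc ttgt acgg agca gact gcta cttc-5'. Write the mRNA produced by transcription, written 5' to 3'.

Reading the template 3'→5' as shown, RNA polymerase pairs each base (A→U, T→A, G↔C) to build mRNA 5'→3' directly.

5'-GUCGAGUUACAUCCUACUGUUCACGUCGAACAUGCCUCGUCUGACGAUGAAG-3'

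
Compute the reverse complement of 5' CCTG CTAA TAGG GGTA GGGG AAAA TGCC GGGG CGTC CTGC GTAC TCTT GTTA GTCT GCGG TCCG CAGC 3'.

5′-GCTGCGGACCGCAGACTAACAAGAGTACGCAGGACGCCCCGGCATTTTCCCCTACCCCTATTAGCAGG-3′

Reading the sequence 3'→5' and pairing each base (A↔T, G↔C) gives the reverse complement directly.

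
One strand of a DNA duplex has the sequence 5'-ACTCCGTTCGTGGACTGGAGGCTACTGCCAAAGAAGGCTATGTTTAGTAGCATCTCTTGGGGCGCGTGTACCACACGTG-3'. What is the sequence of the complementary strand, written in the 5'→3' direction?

5′-CACGTGTGGTACACGCGCCCCAAGAGATGCTACTAAACATAGCCTTCTTTGGCAGTAGCCTCCAGTCCACGAACGGAGT-3′

Pairing A↔T and G↔C gives TGAGGCAAGCACCTGACCTCCGATGACGGTTTCTTCCGATACAAATCATCGTAGAGAACCCCGCGCACATGGTGTGCAC, running 3'→5'. Reverse for the 5'→3' convention.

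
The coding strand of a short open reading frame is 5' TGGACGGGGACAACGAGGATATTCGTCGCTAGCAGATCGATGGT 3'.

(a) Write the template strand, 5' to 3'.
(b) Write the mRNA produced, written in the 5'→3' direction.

(a) 5′-ACCATCGATCTGCTAGCGACGAATATCCTCGTTGTCCCCGTCCA-3′
(b) 5'-UGGACGGGGACAACGAGGAUAUUCGUCGCUAGCAGAUCGAUGGU-3'

(a) The template strand is the reverse complement of the coding strand: complement ACCTGCCCCTGTTGCTCCTATAAGCAGCGATCGTCTAGCTACCA, then reverse.
(b) mRNA matches the coding strand with T→U.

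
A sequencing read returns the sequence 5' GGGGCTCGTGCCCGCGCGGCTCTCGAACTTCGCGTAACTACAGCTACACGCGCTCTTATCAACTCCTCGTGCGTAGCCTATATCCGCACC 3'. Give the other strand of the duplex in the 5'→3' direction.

5'-GGTGCGGATATAGGCTACGCACGAGGAGTTGATAAGAGCGCGTGTAGCTGTAGTTACGCGAAGTTCGAGAGCCGCGCGGGCACGAGCCCC-3'

Pairing A↔T and G↔C gives CCCCGAGCACGGGCGCGCCGAGAGCTTGAAGCGCATTGATGTCGATGTGCGCGAGAATAGTTGAGGAGCACGCATCGGATATAGGCGTGG, running 3'→5'. Reverse for the 5'→3' convention.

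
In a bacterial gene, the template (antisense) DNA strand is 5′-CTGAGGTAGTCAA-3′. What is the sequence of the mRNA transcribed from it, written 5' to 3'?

5'-UUGACUACCUCAG-3'

RNA polymerase reads the template 3'→5' and synthesizes mRNA 5'→3' by base-pairing (A→U, T→A, G↔C). The complement of the template is GACTCCATCAGTT; antiparallel, so 5'→3' the coding strand is TTGACTACCTCAG. Replace T with U for the mRNA.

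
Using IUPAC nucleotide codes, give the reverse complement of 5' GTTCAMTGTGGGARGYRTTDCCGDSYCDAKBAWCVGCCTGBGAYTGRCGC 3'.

Standard pairs A↔T, G↔C; ambiguity codes pair R↔Y, M↔K, W↔W, S↔S, B↔V, D↔H. Complement (CAAGTKACACCCTYCRYAAHGGCHSRGHTMVTWGBCGGACVCTRACYGCG), then reverse for 5'→3'.

5′-GCGYCARTCVCAGGCBGWTVMTHGRSHCGGHAAYRCYTCCCACAKTGAAC-3′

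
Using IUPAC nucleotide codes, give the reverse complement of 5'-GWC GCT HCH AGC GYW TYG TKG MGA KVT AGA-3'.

5'-TCTABMTCKCMACRAWRCGCTDGDAGCGWC-3'

Standard pairs A↔T, G↔C; ambiguity codes pair Y↔R, M↔K, W↔W, H↔D, V↔B. Complement (CWGCGADGDTCGCRWARCAMCKCTMBATCT), then reverse for 5'→3'.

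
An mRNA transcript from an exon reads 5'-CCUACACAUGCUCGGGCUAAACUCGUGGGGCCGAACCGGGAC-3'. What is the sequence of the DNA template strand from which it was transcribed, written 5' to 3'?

5'-GTCCCGGTTCGGCCCCACGAGTTTAGCCCGAGCATGTGTAGG-3'

Replace U with T to get the coding DNA strand: CCTACACATGCTCGGGCTAAACTCGTGGGGCCGAACCGGGAC. The template strand is its reverse complement (complement GGATGTGTACGAGCCCGATTTGAGCACCCCGGCTTGGCCCTG, then reverse).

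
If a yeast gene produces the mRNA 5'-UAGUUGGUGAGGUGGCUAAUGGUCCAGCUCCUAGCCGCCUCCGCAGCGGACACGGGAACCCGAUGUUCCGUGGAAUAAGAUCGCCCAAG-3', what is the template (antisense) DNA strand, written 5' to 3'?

Replace U with T to get the coding DNA strand: TAGTTGGTGAGGTGGCTAATGGTCCAGCTCCTAGCCGCCTCCGCAGCGGACACGGGAACCCGATGTTCCGTGGAATAAGATCGCCCAAG. The template strand is its reverse complement (complement ATCAACCACTCCACCGATTACCAGGTCGAGGATCGGCGGAGGCGTCGCCTGTGCCCTTGGGCTACAAGGCACCTTATTCTAGCGGGTTC, then reverse).

5'-CTTGGGCGATCTTATTCCACGGAACATCGGGTTCCCGTGTCCGCTGCGGAGGCGGCTAGGAGCTGGACCATTAGCCACCTCACCAACTA-3'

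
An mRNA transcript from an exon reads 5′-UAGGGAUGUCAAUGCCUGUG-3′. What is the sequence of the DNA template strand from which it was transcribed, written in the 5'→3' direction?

5'-CACAGGCATTGACATCCCTA-3'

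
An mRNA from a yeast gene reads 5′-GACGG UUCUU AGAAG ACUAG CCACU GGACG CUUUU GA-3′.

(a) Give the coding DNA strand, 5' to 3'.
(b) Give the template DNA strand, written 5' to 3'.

(a) The coding strand matches the mRNA with U→T.
(b) The template strand is the reverse complement of the coding strand.

(a) 5'-GACGGTTCTTAGAAGACTAGCCACTGGACGCTTTTGA-3'
(b) 5′-TCAAAAGCGTCCAGTGGCTAGTCTTCTAAGAACCGTC-3′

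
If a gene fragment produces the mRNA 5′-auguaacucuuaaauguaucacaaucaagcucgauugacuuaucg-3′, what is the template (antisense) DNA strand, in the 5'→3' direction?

Replace U with T to get the coding DNA strand: ATGTAACTCTTAAATGTATCACAATCAAGCTCGATTGACTTATCG. The template strand is its reverse complement (complement TACATTGAGAATTTACATAGTGTTAGTTCGAGCTAACTGAATAGC, then reverse).

5'-CGATAAGTCAATCGAGCTTGATTGTGATACATTTAAGAGTTACAT-3'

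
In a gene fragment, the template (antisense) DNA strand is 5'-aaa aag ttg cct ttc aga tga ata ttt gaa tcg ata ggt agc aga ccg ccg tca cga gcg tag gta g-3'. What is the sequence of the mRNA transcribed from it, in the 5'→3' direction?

5'-CUACCUACGCUCGUGACGGCGGUCUGCUACCUAUCGAUUCAAAUAUUCAUCUGAAAGGCAACUUUUU-3'

RNA polymerase reads the template 3'→5' and synthesizes mRNA 5'→3' by base-pairing (A→U, T→A, G↔C). The complement of the template is TTTTTCAACGGAAAGTCTACTTATAAACTTAGCTATCCATCGTCTGGCGGCAGTGCTCGCATCCATC; antiparallel, so 5'→3' the coding strand is CTACCTACGCTCGTGACGGCGGTCTGCTACCTATCGATTCAAATATTCATCTGAAAGGCAACTTTTT. Replace T with U for the mRNA.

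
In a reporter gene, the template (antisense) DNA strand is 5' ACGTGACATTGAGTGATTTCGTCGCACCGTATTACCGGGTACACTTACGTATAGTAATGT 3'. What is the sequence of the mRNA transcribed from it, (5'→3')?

RNA polymerase reads the template 3'→5' and synthesizes mRNA 5'→3' by base-pairing (A→U, T→A, G↔C). The complement of the template is TGCACTGTAACTCACTAAAGCAGCGTGGCATAATGGCCCATGTGAATGCATATCATTACA; antiparallel, so 5'→3' the coding strand is ACATTACTATACGTAAGTGTACCCGGTAATACGGTGCGACGAAATCACTCAATGTCACGT. Replace T with U for the mRNA.

5'-ACAUUACUAUACGUAAGUGUACCCGGUAAUACGGUGCGACGAAAUCACUCAAUGUCACGU-3'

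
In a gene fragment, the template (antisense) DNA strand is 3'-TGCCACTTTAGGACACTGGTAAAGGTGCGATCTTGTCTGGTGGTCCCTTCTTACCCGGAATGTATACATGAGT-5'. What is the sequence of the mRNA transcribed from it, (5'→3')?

5′-ACGGUGAAAUCCUGUGACCAUUUCCACGCUAGAACAGACCACCAGGGAAGAAUGGGCCUUACAUAUGUACUCA-3′

Reading the template 3'→5' as shown, RNA polymerase pairs each base (A→U, T→A, G↔C) to build mRNA 5'→3' directly.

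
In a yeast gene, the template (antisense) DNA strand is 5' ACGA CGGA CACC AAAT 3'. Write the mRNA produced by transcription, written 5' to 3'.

RNA polymerase reads the template 3'→5' and synthesizes mRNA 5'→3' by base-pairing (A→U, T→A, G↔C). The complement of the template is TGCTGCCTGTGGTTTA; antiparallel, so 5'→3' the coding strand is ATTTGGTGTCCGTCGT. Replace T with U for the mRNA.

5′-AUUUGGUGUCCGUCGU-3′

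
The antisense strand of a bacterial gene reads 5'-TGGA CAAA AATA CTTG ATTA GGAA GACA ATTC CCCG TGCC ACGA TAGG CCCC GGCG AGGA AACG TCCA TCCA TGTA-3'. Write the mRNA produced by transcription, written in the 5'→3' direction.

5'-UACAUGGAUGGACGUUUCCUCGCCGGGGCCUAUCGUGGCACGGGGAAUUGUCUUCCUAAUCAAGUAUUUUUGUCCA-3'

The mRNA has the sequence of the coding strand (reverse complement of the template) with T→U. Reverse complement of TGGACAAAAATACTTGATTAGGAAGACAATTCCCCGTGCCACGATAGGCCCCGGCGAGGAAACGTCCATCCATGTA is TACATGGATGGACGTTTCCTCGCCGGGGCCTATCGTGGCACGGGGAATTGTCTTCCTAATCAAGTATTTTTGTCCA; then T→U.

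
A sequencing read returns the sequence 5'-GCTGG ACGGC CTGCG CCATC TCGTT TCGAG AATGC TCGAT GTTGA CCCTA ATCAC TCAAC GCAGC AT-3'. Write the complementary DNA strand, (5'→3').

The complement of GCTGGACGGCCTGCGCCATCTCGTTTCGAGAATGCTCGATGTTGACCCTAATCACTCAACGCAGCAT is CGACCTGCCGGACGCGGTAGAGCAAAGCTCTTACGAGCTACAACTGGGATTAGTGAGTTGCGTCGTA (A↔T, G↔C). DNA strands are antiparallel, so the complementary strand runs 3'→5'; reversing gives the 5'→3' form.

5'-ATGCTGCGTTGAGTGATTAGGGTCAACATCGAGCATTCTCGAAACGAGATGGCGCAGGCCGTCCAGC-3'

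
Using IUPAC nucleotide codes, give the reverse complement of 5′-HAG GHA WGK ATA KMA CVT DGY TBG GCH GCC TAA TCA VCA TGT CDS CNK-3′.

Standard pairs A↔T, G↔C; ambiguity codes pair Y↔R, M↔K, W↔W, S↔S, B↔V, D↔H, N↔N. Complement (DTCCDTWCMTATMKTGBAHCRAVCCGDCGGATTAGTBGTACAGHSGNM), then reverse for 5'→3'.

5'-MNGSHGACATGBTGATTAGGCDGCCVARCHABGTKMTATMCWTDCCTD-3'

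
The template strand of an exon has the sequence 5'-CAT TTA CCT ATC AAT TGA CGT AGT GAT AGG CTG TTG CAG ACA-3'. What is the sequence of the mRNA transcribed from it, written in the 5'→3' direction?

RNA polymerase reads the template 3'→5' and synthesizes mRNA 5'→3' by base-pairing (A→U, T→A, G↔C). The complement of the template is GTAAATGGATAGTTAACTGCATCACTATCCGACAACGTCTGT; antiparallel, so 5'→3' the coding strand is TGTCTGCAACAGCCTATCACTACGTCAATTGATAGGTAAATG. Replace T with U for the mRNA.

5'-UGUCUGCAACAGCCUAUCACUACGUCAAUUGAUAGGUAAAUG-3'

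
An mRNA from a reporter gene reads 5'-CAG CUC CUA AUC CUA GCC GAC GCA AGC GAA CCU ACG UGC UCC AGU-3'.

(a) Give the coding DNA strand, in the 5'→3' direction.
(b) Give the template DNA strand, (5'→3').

(a) 5'-CAGCTCCTAATCCTAGCCGACGCAAGCGAACCTACGTGCTCCAGT-3'
(b) 5′-ACTGGAGCACGTAGGTTCGCTTGCGTCGGCTAGGATTAGGAGCTG-3′

(a) The coding strand matches the mRNA with U→T.
(b) The template strand is the reverse complement of the coding strand.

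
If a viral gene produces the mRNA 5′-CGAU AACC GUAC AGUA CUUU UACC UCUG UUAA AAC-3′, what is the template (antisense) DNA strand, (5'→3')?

Replace U with T to get the coding DNA strand: CGATAACCGTACAGTACTTTTACCTCTGTTAAAAC. The template strand is its reverse complement (complement GCTATTGGCATGTCATGAAAATGGAGACAATTTTG, then reverse).

5'-GTTTTAACAGAGGTAAAAGTACTGTACGGTTATCG-3'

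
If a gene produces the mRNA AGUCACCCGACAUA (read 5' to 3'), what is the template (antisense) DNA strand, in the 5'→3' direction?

Replace U with T to get the coding DNA strand: AGTCACCCGACATA. The template strand is its reverse complement (complement TCAGTGGGCTGTAT, then reverse).

5′-TATGTCGGGTGACT-3′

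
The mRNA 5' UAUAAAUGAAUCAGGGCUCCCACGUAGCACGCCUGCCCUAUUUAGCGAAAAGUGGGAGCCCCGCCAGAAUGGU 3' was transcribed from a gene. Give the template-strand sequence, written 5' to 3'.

5'-ACCATTCTGGCGGGGCTCCCACTTTTCGCTAAATAGGGCAGGCGTGCTACGTGGGAGCCCTGATTCATTTATA-3'

Replace U with T to get the coding DNA strand: TATAAATGAATCAGGGCTCCCACGTAGCACGCCTGCCCTATTTAGCGAAAAGTGGGAGCCCCGCCAGAATGGT. The template strand is its reverse complement (complement ATATTTACTTAGTCCCGAGGGTGCATCGTGCGGACGGGATAAATCGCTTTTCACCCTCGGGGCGGTCTTACCA, then reverse).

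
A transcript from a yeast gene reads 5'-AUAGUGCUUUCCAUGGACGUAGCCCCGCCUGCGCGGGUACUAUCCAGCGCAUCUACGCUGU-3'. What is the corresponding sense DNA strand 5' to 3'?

The coding DNA strand has the same 5'→3' sequence as the mRNA with U replaced by T.

5'-ATAGTGCTTTCCATGGACGTAGCCCCGCCTGCGCGGGTACTATCCAGCGCATCTACGCTGT-3'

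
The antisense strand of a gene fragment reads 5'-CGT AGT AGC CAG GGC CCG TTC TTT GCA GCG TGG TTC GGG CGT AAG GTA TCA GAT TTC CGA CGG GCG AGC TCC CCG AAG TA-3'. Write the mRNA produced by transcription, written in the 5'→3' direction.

5'-UACUUCGGGGAGCUCGCCCGUCGGAAAUCUGAUACCUUACGCCCGAACCACGCUGCAAAGAACGGGCCCUGGCUACUACG-3'

RNA polymerase reads the template 3'→5' and synthesizes mRNA 5'→3' by base-pairing (A→U, T→A, G↔C). The complement of the template is GCATCATCGGTCCCGGGCAAGAAACGTCGCACCAAGCCCGCATTCCATAGTCTAAAGGCTGCCCGCTCGAGGGGCTTCAT; antiparallel, so 5'→3' the coding strand is TACTTCGGGGAGCTCGCCCGTCGGAAATCTGATACCTTACGCCCGAACCACGCTGCAAAGAACGGGCCCTGGCTACTACG. Replace T with U for the mRNA.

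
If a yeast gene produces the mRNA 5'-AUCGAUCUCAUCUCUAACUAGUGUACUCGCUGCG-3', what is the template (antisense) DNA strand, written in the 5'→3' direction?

Replace U with T to get the coding DNA strand: ATCGATCTCATCTCTAACTAGTGTACTCGCTGCG. The template strand is its reverse complement (complement TAGCTAGAGTAGAGATTGATCACATGAGCGACGC, then reverse).

5′-CGCAGCGAGTACACTAGTTAGAGATGAGATCGAT-3′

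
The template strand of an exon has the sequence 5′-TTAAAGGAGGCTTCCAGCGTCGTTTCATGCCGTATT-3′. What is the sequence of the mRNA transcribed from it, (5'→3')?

RNA polymerase reads the template 3'→5' and synthesizes mRNA 5'→3' by base-pairing (A→U, T→A, G↔C). The complement of the template is AATTTCCTCCGAAGGTCGCAGCAAAGTACGGCATAA; antiparallel, so 5'→3' the coding strand is AATACGGCATGAAACGACGCTGGAAGCCTCCTTTAA. Replace T with U for the mRNA.

5′-AAUACGGCAUGAAACGACGCUGGAAGCCUCCUUUAA-3′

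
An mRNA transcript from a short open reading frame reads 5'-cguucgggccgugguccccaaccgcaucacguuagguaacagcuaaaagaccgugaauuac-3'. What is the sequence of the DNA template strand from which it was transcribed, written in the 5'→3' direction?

5′-GTAATTCACGGTCTTTTAGCTGTTACCTAACGTGATGCGGTTGGGGACCACGGCCCGAACG-3′

Replace U with T to get the coding DNA strand: CGTTCGGGCCGTGGTCCCCAACCGCATCACGTTAGGTAACAGCTAAAAGACCGTGAATTAC. The template strand is its reverse complement (complement GCAAGCCCGGCACCAGGGGTTGGCGTAGTGCAATCCATTGTCGATTTTCTGGCACTTAATG, then reverse).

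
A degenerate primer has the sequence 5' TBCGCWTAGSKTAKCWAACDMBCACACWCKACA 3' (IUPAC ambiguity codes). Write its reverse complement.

5'-TGTMGWGTGTGVKHGTTWGMTAMSCTAWGCGVA-3'

Standard pairs A↔T, G↔C; ambiguity codes pair M↔K, W↔W, S↔S, B↔V, D↔H. Complement (AVGCGWATCSMATMGWTTGHKVGTGTGWGMTGT), then reverse for 5'→3'.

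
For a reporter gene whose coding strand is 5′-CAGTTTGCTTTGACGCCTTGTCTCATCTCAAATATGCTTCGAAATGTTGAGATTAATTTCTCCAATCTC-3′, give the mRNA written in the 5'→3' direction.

mRNA has the coding-strand sequence with U in place of T.

5'-CAGUUUGCUUUGACGCCUUGUCUCAUCUCAAAUAUGCUUCGAAAUGUUGAGAUUAAUUUCUCCAAUCUC-3'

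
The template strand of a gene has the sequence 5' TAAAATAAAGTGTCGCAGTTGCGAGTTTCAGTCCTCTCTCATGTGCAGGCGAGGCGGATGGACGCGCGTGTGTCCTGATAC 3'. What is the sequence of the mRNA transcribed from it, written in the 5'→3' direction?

RNA polymerase reads the template 3'→5' and synthesizes mRNA 5'→3' by base-pairing (A→U, T→A, G↔C). The complement of the template is ATTTTATTTCACAGCGTCAACGCTCAAAGTCAGGAGAGAGTACACGTCCGCTCCGCCTACCTGCGCGCACACAGGACTATG; antiparallel, so 5'→3' the coding strand is GTATCAGGACACACGCGCGTCCATCCGCCTCGCCTGCACATGAGAGAGGACTGAAACTCGCAACTGCGACACTTTATTTTA. Replace T with U for the mRNA.

5'-GUAUCAGGACACACGCGCGUCCAUCCGCCUCGCCUGCACAUGAGAGAGGACUGAAACUCGCAACUGCGACACUUUAUUUUA-3'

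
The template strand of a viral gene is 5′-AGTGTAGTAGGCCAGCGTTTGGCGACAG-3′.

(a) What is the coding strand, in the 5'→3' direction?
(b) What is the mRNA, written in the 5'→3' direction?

(a) 5′-CTGTCGCCAAACGCTGGCCTACTACACT-3′
(b) 5'-CUGUCGCCAAACGCUGGCCUACUACACU-3'

(a) The coding strand is the reverse complement of the template: complement TCACATCATCCGGTCGCAAACCGCTGTC, then reverse.
(b) mRNA has the coding-strand sequence with T→U.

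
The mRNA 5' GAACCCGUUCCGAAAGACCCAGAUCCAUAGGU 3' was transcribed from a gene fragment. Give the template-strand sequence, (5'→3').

Replace U with T to get the coding DNA strand: GAACCCGTTCCGAAAGACCCAGATCCATAGGT. The template strand is its reverse complement (complement CTTGGGCAAGGCTTTCTGGGTCTAGGTATCCA, then reverse).

5'-ACCTATGGATCTGGGTCTTTCGGAACGGGTTC-3'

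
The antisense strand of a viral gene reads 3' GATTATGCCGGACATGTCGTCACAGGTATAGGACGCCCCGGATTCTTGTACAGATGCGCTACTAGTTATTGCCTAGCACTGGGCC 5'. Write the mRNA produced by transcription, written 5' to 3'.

5'-CUAAUACGGCCUGUACAGCAGUGUCCAUAUCCUGCGGGGCCUAAGAACAUGUCUACGCGAUGAUCAAUAACGGAUCGUGACCCGG-3'

Reading the template 3'→5' as shown, RNA polymerase pairs each base (A→U, T→A, G↔C) to build mRNA 5'→3' directly.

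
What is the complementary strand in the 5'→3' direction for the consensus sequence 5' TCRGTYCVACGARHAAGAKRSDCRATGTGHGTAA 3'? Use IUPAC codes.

Standard pairs A↔T, G↔C; ambiguity codes pair R↔Y, K↔M, S↔S, D↔H, V↔B. Complement (AGYCARGBTGCTYDTTCTMYSHGYTACACDCATT), then reverse for 5'→3'.

5'-TTACDCACATYGHSYMTCTTDYTCGTBGRACYGA-3'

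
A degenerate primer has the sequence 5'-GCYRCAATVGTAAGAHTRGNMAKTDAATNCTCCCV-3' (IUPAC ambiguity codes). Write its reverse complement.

Standard pairs A↔T, G↔C; ambiguity codes pair R↔Y, M↔K, D↔H, V↔B, N↔N. Complement (CGRYGTTABCATTCTDAYCNKTMAHTTANGAGGGB), then reverse for 5'→3'.

5'-BGGGAGNATTHAMTKNCYADTCTTACBATTGYRGC-3'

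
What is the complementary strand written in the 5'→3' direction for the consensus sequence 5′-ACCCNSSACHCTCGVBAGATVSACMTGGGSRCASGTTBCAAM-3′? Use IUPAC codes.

5'-KTTGVAACSTGYSCCCAKGTSBATCTVBCGAGDGTSSNGGGT-3'

Standard pairs A↔T, G↔C; ambiguity codes pair R↔Y, M↔K, S↔S, B↔V, H↔D, N↔N. Complement (TGGGNSSTGDGAGCBVTCTABSTGKACCCSYGTSCAAVGTTK), then reverse for 5'→3'.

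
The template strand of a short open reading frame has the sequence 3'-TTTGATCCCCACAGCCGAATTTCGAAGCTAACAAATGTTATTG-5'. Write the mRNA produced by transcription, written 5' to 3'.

5′-AAACUAGGGGUGUCGGCUUAAAGCUUCGAUUGUUUACAAUAAC-3′

Reading the template 3'→5' as shown, RNA polymerase pairs each base (A→U, T→A, G↔C) to build mRNA 5'→3' directly.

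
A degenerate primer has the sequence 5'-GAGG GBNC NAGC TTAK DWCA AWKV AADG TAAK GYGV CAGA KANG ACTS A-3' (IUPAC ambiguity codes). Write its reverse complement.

5'-TSAGTCNTMTCTGBCRCMTTACHTTBMWTTGWHMTAAGCTNGNVCCCTC-3'

Standard pairs A↔T, G↔C; ambiguity codes pair Y↔R, K↔M, W↔W, S↔S, B↔V, D↔H, N↔N. Complement (CTCCCVNGNTCGAATMHWGTTWMBTTHCATTMCRCBGTCTMTNCTGAST), then reverse for 5'→3'.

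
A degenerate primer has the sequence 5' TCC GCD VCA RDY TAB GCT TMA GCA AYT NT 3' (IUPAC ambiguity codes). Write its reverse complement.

5'-ANARTTGCTKAAGCVTARHYTGBHGCGGA-3'

Standard pairs A↔T, G↔C; ambiguity codes pair R↔Y, M↔K, B↔V, D↔H, N↔N. Complement (AGGCGHBGTYHRATVCGAAKTCGTTRANA), then reverse for 5'→3'.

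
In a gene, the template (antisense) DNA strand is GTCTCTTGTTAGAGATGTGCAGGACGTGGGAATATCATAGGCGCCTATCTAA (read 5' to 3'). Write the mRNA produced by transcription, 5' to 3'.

5'-UUAGAUAGGCGCCUAUGAUAUUCCCACGUCCUGCACAUCUCUAACAAGAGAC-3'

The mRNA has the sequence of the coding strand (reverse complement of the template) with T→U. Reverse complement of GTCTCTTGTTAGAGATGTGCAGGACGTGGGAATATCATAGGCGCCTATCTAA is TTAGATAGGCGCCTATGATATTCCCACGTCCTGCACATCTCTAACAAGAGAC; then T→U.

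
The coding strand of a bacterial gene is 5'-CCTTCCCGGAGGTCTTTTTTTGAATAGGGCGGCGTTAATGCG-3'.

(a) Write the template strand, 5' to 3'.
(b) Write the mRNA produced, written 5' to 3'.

(a) The template strand is the reverse complement of the coding strand: complement GGAAGGGCCTCCAGAAAAAAACTTATCCCGCCGCAATTACGC, then reverse.
(b) mRNA matches the coding strand with T→U.

(a) 5'-CGCATTAACGCCGCCCTATTCAAAAAAAGACCTCCGGGAAGG-3'
(b) 5'-CCUUCCCGGAGGUCUUUUUUUGAAUAGGGCGGCGUUAAUGCG-3'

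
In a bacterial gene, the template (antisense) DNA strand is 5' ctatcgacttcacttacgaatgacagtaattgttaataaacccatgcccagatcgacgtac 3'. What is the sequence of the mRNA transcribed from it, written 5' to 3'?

5′-GUACGUCGAUCUGGGCAUGGGUUUAUUAACAAUUACUGUCAUUCGUAAGUGAAGUCGAUAG-3′

RNA polymerase reads the template 3'→5' and synthesizes mRNA 5'→3' by base-pairing (A→U, T→A, G↔C). The complement of the template is GATAGCTGAAGTGAATGCTTACTGTCATTAACAATTATTTGGGTACGGGTCTAGCTGCATG; antiparallel, so 5'→3' the coding strand is GTACGTCGATCTGGGCATGGGTTTATTAACAATTACTGTCATTCGTAAGTGAAGTCGATAG. Replace T with U for the mRNA.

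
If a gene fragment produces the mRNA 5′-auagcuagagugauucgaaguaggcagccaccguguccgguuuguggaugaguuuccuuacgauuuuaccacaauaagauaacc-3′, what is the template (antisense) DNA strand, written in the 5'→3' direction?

Replace U with T to get the coding DNA strand: ATAGCTAGAGTGATTCGAAGTAGGCAGCCACCGTGTCCGGTTTGTGGATGAGTTTCCTTACGATTTTACCACAATAAGATAACC. The template strand is its reverse complement (complement TATCGATCTCACTAAGCTTCATCCGTCGGTGGCACAGGCCAAACACCTACTCAAAGGAATGCTAAAATGGTGTTATTCTATTGG, then reverse).

5'-GGTTATCTTATTGTGGTAAAATCGTAAGGAAACTCATCCACAAACCGGACACGGTGGCTGCCTACTTCGAATCACTCTAGCTAT-3'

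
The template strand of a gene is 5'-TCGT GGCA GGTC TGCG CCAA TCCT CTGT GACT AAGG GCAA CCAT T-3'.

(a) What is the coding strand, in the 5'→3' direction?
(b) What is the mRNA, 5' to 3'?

(a) 5′-AATGGTTGCCCTTAGTCACAGAGGATTGGCGCAGACCTGCCACGA-3′
(b) 5'-AAUGGUUGCCCUUAGUCACAGAGGAUUGGCGCAGACCUGCCACGA-3'

(a) The coding strand is the reverse complement of the template: complement AGCACCGTCCAGACGCGGTTAGGAGACACTGATTCCCGTTGGTAA, then reverse.
(b) mRNA has the coding-strand sequence with T→U.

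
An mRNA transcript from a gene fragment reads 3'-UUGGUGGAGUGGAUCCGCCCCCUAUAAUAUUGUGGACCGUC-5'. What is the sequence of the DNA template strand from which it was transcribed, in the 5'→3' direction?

5'-AACCACCTCACCTAGGCGGGGGATATTATAACACCTGGCAG-3'

Written 5'→3' the mRNA is CUGCCAGGUGUUAUAAUAUCCCCCGCCUAGGUGAGGUGGUU, so the coding DNA strand is CTGCCAGGTGTTATAATATCCCCCGCCTAGGTGAGGTGGTT. The template is its reverse complement.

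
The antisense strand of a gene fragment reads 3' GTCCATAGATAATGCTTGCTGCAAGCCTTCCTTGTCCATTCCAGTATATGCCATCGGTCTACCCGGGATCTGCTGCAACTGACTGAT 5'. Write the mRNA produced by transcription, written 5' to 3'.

Reading the template 3'→5' as shown, RNA polymerase pairs each base (A→U, T→A, G↔C) to build mRNA 5'→3' directly.

5'-CAGGUAUCUAUUACGAACGACGUUCGGAAGGAACAGGUAAGGUCAUAUACGGUAGCCAGAUGGGCCCUAGACGACGUUGACUGACUA-3'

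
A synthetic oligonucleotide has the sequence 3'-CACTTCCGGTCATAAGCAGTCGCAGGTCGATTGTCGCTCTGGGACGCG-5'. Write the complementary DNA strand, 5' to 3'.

The strand is given 3'→5', so its complement runs 5'→3' in the same left-to-right order: pair each base A↔T, G↔C.

5'-GTGAAGGCCAGTATTCGTCAGCGTCCAGCTAACAGCGAGACCCTGCGC-3'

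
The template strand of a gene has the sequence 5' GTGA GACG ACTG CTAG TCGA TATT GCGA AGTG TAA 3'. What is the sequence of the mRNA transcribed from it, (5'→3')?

RNA polymerase reads the template 3'→5' and synthesizes mRNA 5'→3' by base-pairing (A→U, T→A, G↔C). The complement of the template is CACTCTGCTGACGATCAGCTATAACGCTTCACATT; antiparallel, so 5'→3' the coding strand is TTACACTTCGCAATATCGACTAGCAGTCGTCTCAC. Replace T with U for the mRNA.

5'-UUACACUUCGCAAUAUCGACUAGCAGUCGUCUCAC-3'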